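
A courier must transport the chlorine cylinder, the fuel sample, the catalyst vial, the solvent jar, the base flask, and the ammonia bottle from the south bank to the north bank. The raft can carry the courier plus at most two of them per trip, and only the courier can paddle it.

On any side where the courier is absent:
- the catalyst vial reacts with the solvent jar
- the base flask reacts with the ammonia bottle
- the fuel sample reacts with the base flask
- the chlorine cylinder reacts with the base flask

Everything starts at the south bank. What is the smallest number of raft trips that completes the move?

Counting alone: the courier can take at most 2 across per trip to the north bank, so moving all 6 needs at least 3 loaded trips out, with a return between consecutive ones — at least 5 crossings.
The safety rule pushes this higher. Following every safe sequence of crossings, the most of the 6 that can be at the north bank as the raft arrives there on crossing 5 is 5 — never all 6.
So no plan with fewer than 7 crossings exists, and this one achieves 7:
1. Courier goes to the north bank with the base flask and the catalyst vial.
2. Courier goes back to the south bank alone.
3. Courier goes to the north bank with the chlorine cylinder.
4. Courier goes back to the south bank with the base flask.
5. Courier goes to the north bank with the ammonia bottle and the fuel sample.
6. Courier goes back to the south bank alone.
7. Courier goes to the north bank with the base flask and the solvent jar.

7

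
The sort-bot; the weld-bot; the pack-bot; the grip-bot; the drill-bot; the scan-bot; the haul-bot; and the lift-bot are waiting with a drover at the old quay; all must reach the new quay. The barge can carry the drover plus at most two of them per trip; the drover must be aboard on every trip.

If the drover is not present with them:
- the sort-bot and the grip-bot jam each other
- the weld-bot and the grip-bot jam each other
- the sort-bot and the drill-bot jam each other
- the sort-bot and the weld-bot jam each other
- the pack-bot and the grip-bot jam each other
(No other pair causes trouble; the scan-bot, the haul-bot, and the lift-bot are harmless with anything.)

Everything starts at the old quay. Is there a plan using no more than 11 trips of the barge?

Counting alone: the drover can take at most 2 across per trip to the new quay, so moving all 8 needs at least 4 loaded trips out, with a return between consecutive ones — at least 7 crossings.
The safety rule pushes this higher. Following every safe sequence of crossings, the most of the 8 that can be at the new quay as the barge arrives there on crossings 7, 9, 11 is 5, 6, 7 respectively — never all 8.
So the move cannot be finished within 11 crossings. (The shortest complete plan takes 13:)
1. Drover goes to the new quay with the grip-bot and the sort-bot.
2. Drover goes back to the old quay with the sort-bot.
3. Drover goes to the new quay with the pack-bot and the sort-bot.
4. Drover goes back to the old quay with the grip-bot.
5. Drover goes to the new quay with the drill-bot and the weld-bot.
6. Drover goes back to the old quay with the sort-bot.
7. Drover goes to the new quay with the scan-bot and the sort-bot.
8. Drover goes back to the old quay with the sort-bot.
9. Drover goes to the new quay with the haul-bot and the sort-bot.
10. Drover goes back to the old quay with the sort-bot.
11. Drover goes to the new quay with the lift-bot and the sort-bot.
12. Drover goes back to the old quay with the sort-bot.
13. Drover goes to the new quay with the grip-bot and the sort-bot.

No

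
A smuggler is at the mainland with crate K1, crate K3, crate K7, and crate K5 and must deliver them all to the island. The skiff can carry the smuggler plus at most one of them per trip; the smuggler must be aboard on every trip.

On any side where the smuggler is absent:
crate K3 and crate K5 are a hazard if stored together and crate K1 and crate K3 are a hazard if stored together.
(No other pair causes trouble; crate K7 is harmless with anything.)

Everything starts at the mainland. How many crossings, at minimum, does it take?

Counting alone: the smuggler can take at most 1 across per trip to the island, so moving all 4 needs at least 4 loaded trips out, with a return between consecutive ones — at least 7 crossings.
The safety rule pushes this higher. Following every safe sequence of crossings, the most of the 4 that can be at the island as the skiff arrives there on crossing 7 is 3 — never all 4.
So no plan with fewer than 9 crossings exists, and this one achieves 9:
1. Smuggler goes to the island with crate K3.
2. Smuggler goes back to the mainland alone.
3. Smuggler goes to the island with crate K1.
4. Smuggler goes back to the mainland with crate K3.
5. Smuggler goes to the island with crate K5.
6. Smuggler goes back to the mainland alone.
7. Smuggler goes to the island with crate K7.
8. Smuggler goes back to the mainland alone.
9. Smuggler goes to the island with crate K3.

9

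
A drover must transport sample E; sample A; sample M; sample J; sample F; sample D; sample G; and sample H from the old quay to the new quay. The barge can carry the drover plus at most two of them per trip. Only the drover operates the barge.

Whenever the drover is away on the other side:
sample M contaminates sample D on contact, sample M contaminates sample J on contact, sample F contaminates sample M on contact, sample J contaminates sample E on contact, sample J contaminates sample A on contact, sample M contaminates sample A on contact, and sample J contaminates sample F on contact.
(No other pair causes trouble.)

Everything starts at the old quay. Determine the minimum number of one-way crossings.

Counting alone: the drover can take at most 2 across per trip to the new quay, so moving all 8 needs at least 4 loaded trips out, with a return between consecutive ones — at least 7 crossings.
The safety rule pushes this higher. Following every safe sequence of crossings, the most of the 8 that can be at the new quay as the barge arrives there on crossings 7, 9, 11 is 5, 6, 7 respectively — never all 8.
So no plan with fewer than 13 crossings exists, and this one achieves 13:
1. Drover goes to the new quay with sample J and sample M.
2. Drover goes back to the old quay with sample M.
3. Drover goes to the new quay with sample E and sample M.
4. Drover goes back to the old quay with sample J.
5. Drover goes to the new quay with sample A and sample F.
6. Drover goes back to the old quay with sample M.
7. Drover goes to the new quay with sample D and sample M.
8. Drover goes back to the old quay with sample M.
9. Drover goes to the new quay with sample G and sample M.
10. Drover goes back to the old quay with sample M.
11. Drover goes to the new quay with sample H and sample M.
12. Drover goes back to the old quay with sample M.
13. Drover goes to the new quay with sample J and sample M.

13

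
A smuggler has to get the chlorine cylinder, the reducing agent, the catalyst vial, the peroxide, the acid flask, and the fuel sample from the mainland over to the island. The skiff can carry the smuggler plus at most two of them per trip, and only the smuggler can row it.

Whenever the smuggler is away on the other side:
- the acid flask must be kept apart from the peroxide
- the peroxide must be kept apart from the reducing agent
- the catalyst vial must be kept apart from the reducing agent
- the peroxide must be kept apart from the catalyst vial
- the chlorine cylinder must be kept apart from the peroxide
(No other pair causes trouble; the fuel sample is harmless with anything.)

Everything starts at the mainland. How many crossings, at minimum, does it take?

Counting alone: the smuggler can take at most 2 across per trip to the island, so moving all 6 needs at least 3 loaded trips out, with a return between consecutive ones — at least 5 crossings.
The safety rule pushes this higher. Following every safe sequence of crossings, the most of the 6 that can be at the island as the skiff arrives there on crossings 5, 7 is 4, 5 respectively — never all 6.
So no plan with fewer than 9 crossings exists, and this one achieves 9:
1. Smuggler goes to the island with the peroxide and the reducing agent.  [the mainland: the acid flask, the catalyst vial, the chlorine cylinder, the fuel sample | the island: the peroxide, the reducing agent]
2. Smuggler goes back to the mainland with the reducing agent.  [the mainland: the acid flask, the catalyst vial, the chlorine cylinder, the fuel sample, the reducing agent | the island: the peroxide]
3. Smuggler goes to the island with the chlorine cylinder and the reducing agent.  [the mainland: the acid flask, the catalyst vial, the fuel sample | the island: the chlorine cylinder, the peroxide, the reducing agent]
4. Smuggler goes back to the mainland with the peroxide.  [the mainland: the acid flask, the catalyst vial, the fuel sample, the peroxide | the island: the chlorine cylinder, the reducing agent]
5. Smuggler goes to the island with the acid flask and the catalyst vial.  [the mainland: the fuel sample, the peroxide | the island: the acid flask, the catalyst vial, the chlorine cylinder, the reducing agent]
6. Smuggler goes back to the mainland with the reducing agent.  [the mainland: the fuel sample, the peroxide, the reducing agent | the island: the acid flask, the catalyst vial, the chlorine cylinder]
7. Smuggler goes to the island with the fuel sample and the reducing agent.  [the mainland: the peroxide | the island: the acid flask, the catalyst vial, the chlorine cylinder, the fuel sample, the reducing agent]
8. Smuggler goes back to the mainland with the reducing agent.  [the mainland: the peroxide, the reducing agent | the island: the acid flask, the catalyst vial, the chlorine cylinder, the fuel sample]
9. Smuggler goes to the island with the peroxide and the reducing agent.  [the mainland: — | the island: the acid flask, the catalyst vial, the chlorine cylinder, the fuel sample, the peroxide, the reducing agent]

9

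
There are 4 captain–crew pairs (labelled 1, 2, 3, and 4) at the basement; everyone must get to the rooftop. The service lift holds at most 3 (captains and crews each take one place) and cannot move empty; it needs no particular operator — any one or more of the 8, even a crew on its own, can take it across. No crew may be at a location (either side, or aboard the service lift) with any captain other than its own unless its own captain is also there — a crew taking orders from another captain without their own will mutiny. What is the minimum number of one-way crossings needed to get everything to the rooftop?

Counting alone: each trip to the rooftop takes at most 3 across and each return brings at least 1 back, so after t trips out (and t−1 returns) at most 3t − (t−1) of the 8 are across; that first reaches 8 at t = 4, so at least 7 crossings are needed.
The safety rule pushes this higher. Following every safe sequence of crossings, the most of the 8 that can be at the rooftop as the service lift arrives there on crossing 7 is 7 — never all 8.
So no plan with fewer than 9 crossings exists, and this one achieves 9:
1. captain 1 and crew 1 cross → the rooftop.
2. captain 1 crosses ← the basement.
3. captain 1, captain 2, and crew 2 cross → the rooftop.
4. captain 1 and crew 1 cross ← the basement.
5. captain 1, captain 3, and captain 4 cross → the rooftop.
6. crew 2 crosses ← the basement.
7. crew 1 and crew 2 cross → the rooftop.
8. crew 1 crosses ← the basement.
9. crew 1, crew 3, and crew 4 cross → the rooftop.

9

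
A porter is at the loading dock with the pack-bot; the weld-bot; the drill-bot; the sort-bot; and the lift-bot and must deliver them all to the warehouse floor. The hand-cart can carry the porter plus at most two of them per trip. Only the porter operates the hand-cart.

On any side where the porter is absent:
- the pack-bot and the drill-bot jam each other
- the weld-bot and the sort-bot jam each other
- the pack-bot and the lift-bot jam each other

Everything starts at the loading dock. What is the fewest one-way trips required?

5

Counting alone: the porter can take at most 2 across per trip to the warehouse floor, so moving all 5 needs at least 3 loaded trips out, with a return between consecutive ones — at least 5 crossings.
The plan below uses exactly 5 crossings, so it is optimal:
1. Porter goes to the warehouse floor with the pack-bot and the weld-bot.
2. Porter goes back to the loading dock alone.
3. Porter goes to the warehouse floor with the drill-bot and the lift-bot.
4. Porter goes back to the loading dock with the pack-bot.
5. Porter goes to the warehouse floor with the pack-bot and the sort-bot.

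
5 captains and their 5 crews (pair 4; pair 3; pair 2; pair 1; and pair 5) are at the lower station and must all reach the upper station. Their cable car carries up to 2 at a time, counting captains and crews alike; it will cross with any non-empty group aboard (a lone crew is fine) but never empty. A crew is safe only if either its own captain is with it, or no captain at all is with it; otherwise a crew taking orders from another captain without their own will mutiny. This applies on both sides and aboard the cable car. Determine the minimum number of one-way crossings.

impossible

Following every safe sequence of crossings from the start, the most of the 10 that can be at the upper station as the cable car arrives there on crossings 1, 3, 5, 7 is 2, 3, 4, 5 respectively; the best ever achieved is 5 of 10.
From crossing 9 on, no configuration arises that was not already reachable earlier: only 82 distinct safe configurations (who is on which side, and where the cable car is) can ever be reached, none of them has everyone across, and every continuation just revisits them. So no valid plan exists.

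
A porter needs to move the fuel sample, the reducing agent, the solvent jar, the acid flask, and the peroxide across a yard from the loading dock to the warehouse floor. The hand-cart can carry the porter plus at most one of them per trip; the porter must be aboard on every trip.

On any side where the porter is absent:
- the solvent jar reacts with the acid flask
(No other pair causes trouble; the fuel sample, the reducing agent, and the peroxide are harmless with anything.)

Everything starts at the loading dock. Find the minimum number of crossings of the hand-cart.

Counting alone: the porter can take at most 1 across per trip to the warehouse floor, so moving all 5 needs at least 5 loaded trips out, with a return between consecutive ones — at least 9 crossings.
The plan below uses exactly 9 crossings, so it is optimal:
1. Porter goes to the warehouse floor with the solvent jar.
2. Porter goes back to the loading dock alone.
3. Porter goes to the warehouse floor with the fuel sample.
4. Porter goes back to the loading dock alone.
5. Porter goes to the warehouse floor with the reducing agent.
6. Porter goes back to the loading dock alone.
7. Porter goes to the warehouse floor with the peroxide.
8. Porter goes back to the loading dock alone.
9. Porter goes to the warehouse floor with the acid flask.

9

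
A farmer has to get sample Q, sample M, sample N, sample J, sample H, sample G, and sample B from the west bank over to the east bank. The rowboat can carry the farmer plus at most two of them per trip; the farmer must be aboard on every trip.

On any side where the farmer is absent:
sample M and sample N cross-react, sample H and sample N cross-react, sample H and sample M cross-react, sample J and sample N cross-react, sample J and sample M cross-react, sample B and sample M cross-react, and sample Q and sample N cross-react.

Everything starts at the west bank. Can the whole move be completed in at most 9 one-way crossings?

No

Counting alone: the farmer can take at most 2 across per trip to the east bank, so moving all 7 needs at least 4 loaded trips out, with a return between consecutive ones — at least 7 crossings.
The safety rule pushes this higher. Following every safe sequence of crossings, the most of the 7 that can be at the east bank as the rowboat arrives there on crossings 7, 9 is 5, 6 respectively — never all 7.
So the move cannot be finished within 9 crossings. (The shortest complete plan takes 11:)
1. Farmer goes to the east bank with sample M and sample N.
2. Farmer goes back to the west bank with sample M.
3. Farmer goes to the east bank with sample M and sample Q.
4. Farmer goes back to the west bank with sample N.
5. Farmer goes to the east bank with sample G and sample N.
6. Farmer goes back to the west bank with sample N.
7. Farmer goes to the east bank with sample H and sample J.
8. Farmer goes back to the west bank with sample M.
9. Farmer goes to the east bank with sample B and sample M.
10. Farmer goes back to the west bank with sample M.
11. Farmer goes to the east bank with sample M and sample N.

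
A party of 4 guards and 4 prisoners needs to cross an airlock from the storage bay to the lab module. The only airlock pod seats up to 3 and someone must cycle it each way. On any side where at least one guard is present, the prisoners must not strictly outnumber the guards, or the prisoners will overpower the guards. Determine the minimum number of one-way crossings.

9

Counting alone: each trip to the lab module takes at most 3 across and each return brings at least 1 back, so after t trips out (and t−1 returns) at most 3t − (t−1) of the 8 are across; that first reaches 8 at t = 4, so at least 7 crossings are needed.
The safety rule pushes this higher. Following every safe sequence of crossings, the most of the 8 that can be at the lab module as the airlock pod arrives there on crossing 7 is 7 — never all 8.
So no plan with fewer than 9 crossings exists, and this one achieves 9:
1. 2 prisoners → the lab module.  (the storage bay: 4G 2P; the lab module: 0G 2P)
2. 1 prisoner ← the storage bay.  (the storage bay: 4G 3P; the lab module: 0G 1P)
3. 3 prisoners → the lab module.  (the storage bay: 4G 0P; the lab module: 0G 4P)
4. 1 prisoner ← the storage bay.  (the storage bay: 4G 1P; the lab module: 0G 3P)
5. 3 guards → the lab module.  (the storage bay: 1G 1P; the lab module: 3G 3P)
6. 1 guard and 1 prisoner ← the storage bay.  (the storage bay: 2G 2P; the lab module: 2G 2P)
7. 2 guards → the lab module.  (the storage bay: 0G 2P; the lab module: 4G 2P)
8. 1 prisoner ← the storage bay.  (the storage bay: 0G 3P; the lab module: 4G 1P)
9. 3 prisoners → the lab module.  (the storage bay: 0G 0P; the lab module: 4G 4P)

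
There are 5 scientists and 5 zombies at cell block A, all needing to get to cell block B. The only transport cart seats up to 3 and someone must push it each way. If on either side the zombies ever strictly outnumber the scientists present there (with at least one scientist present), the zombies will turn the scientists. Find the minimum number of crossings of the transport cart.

Counting alone: each trip to cell block B takes at most 3 across and each return brings at least 1 back, so after t trips out (and t−1 returns) at most 3t − (t−1) of the 10 are across; that first reaches 10 at t = 5, so at least 9 crossings are needed.
The safety rule pushes this higher. Following every safe sequence of crossings, the most of the 10 that can be at cell block B as the transport cart arrives there on crossing 9 is 9 — never all 10.
So no plan with fewer than 11 crossings exists, and this one achieves 11:
1. 2 zombies → cell block B.  (cell block A: 5S 3Z; cell block B: 0S 2Z)
2. 1 zombie ← cell block A.  (cell block A: 5S 4Z; cell block B: 0S 1Z)
3. 3 zombies → cell block B.  (cell block A: 5S 1Z; cell block B: 0S 4Z)
4. 1 zombie ← cell block A.  (cell block A: 5S 2Z; cell block B: 0S 3Z)
5. 3 scientists → cell block B.  (cell block A: 2S 2Z; cell block B: 3S 3Z)
6. 1 scientist and 1 zombie ← cell block A.  (cell block A: 3S 3Z; cell block B: 2S 2Z)
7. 3 scientists → cell block B.  (cell block A: 0S 3Z; cell block B: 5S 2Z)
8. 1 zombie ← cell block A.  (cell block A: 0S 4Z; cell block B: 5S 1Z)
9. 2 zombies → cell block B.  (cell block A: 0S 2Z; cell block B: 5S 3Z)
10. 1 zombie ← cell block A.  (cell block A: 0S 3Z; cell block B: 5S 2Z)
11. 3 zombies → cell block B.  (cell block A: 0S 0Z; cell block B: 5S 5Z)

11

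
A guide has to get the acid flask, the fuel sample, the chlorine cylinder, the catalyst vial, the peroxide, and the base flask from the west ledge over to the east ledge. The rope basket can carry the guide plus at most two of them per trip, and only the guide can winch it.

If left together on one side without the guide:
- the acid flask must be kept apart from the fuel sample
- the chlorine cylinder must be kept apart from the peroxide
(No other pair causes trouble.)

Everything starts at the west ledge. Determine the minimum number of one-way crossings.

5

Counting alone: the guide can take at most 2 across per trip to the east ledge, so moving all 6 needs at least 3 loaded trips out, with a return between consecutive ones — at least 5 crossings.
The plan below uses exactly 5 crossings, so it is optimal:
1. Guide goes to the east ledge with the acid flask and the chlorine cylinder.  [the west ledge: the base flask, the catalyst vial, the fuel sample, the peroxide | the east ledge: the acid flask, the chlorine cylinder]
2. Guide goes back to the west ledge alone.  [the west ledge: the base flask, the catalyst vial, the fuel sample, the peroxide | the east ledge: the acid flask, the chlorine cylinder]
3. Guide goes to the east ledge with the base flask and the catalyst vial.  [the west ledge: the fuel sample, the peroxide | the east ledge: the acid flask, the base flask, the catalyst vial, the chlorine cylinder]
4. Guide goes back to the west ledge alone.  [the west ledge: the fuel sample, the peroxide | the east ledge: the acid flask, the base flask, the catalyst vial, the chlorine cylinder]
5. Guide goes to the east ledge with the fuel sample and the peroxide.  [the west ledge: — | the east ledge: the acid flask, the base flask, the catalyst vial, the chlorine cylinder, the fuel sample, the peroxide]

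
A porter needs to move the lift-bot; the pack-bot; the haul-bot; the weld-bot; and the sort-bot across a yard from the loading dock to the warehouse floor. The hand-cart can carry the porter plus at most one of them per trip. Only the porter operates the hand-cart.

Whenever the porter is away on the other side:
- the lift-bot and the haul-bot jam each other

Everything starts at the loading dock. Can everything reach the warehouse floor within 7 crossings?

No

Counting alone: the porter can take at most 1 across per trip to the warehouse floor, so moving all 5 needs at least 5 loaded trips out, with a return between consecutive ones — at least 9 crossings.
Since 7 < 9, 7 crossings cannot be enough. (The shortest complete plan in fact takes 9:)
1. Porter goes to the warehouse floor with the lift-bot.
2. Porter goes back to the loading dock alone.
3. Porter goes to the warehouse floor with the pack-bot.
4. Porter goes back to the loading dock alone.
5. Porter goes to the warehouse floor with the weld-bot.
6. Porter goes back to the loading dock alone.
7. Porter goes to the warehouse floor with the sort-bot.
8. Porter goes back to the loading dock alone.
9. Porter goes to the warehouse floor with the haul-bot.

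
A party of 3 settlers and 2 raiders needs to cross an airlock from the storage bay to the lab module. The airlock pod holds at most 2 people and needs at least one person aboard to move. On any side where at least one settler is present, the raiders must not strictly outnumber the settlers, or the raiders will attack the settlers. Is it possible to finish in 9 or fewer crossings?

Yes — this plan uses 7 crossings (≤ 9):
1. 2 raiders → the lab module.  (the storage bay: 3S 0R; the lab module: 0S 2R)
2. 1 raider ← the storage bay.  (the storage bay: 3S 1R; the lab module: 0S 1R)
3. 2 settlers → the lab module.  (the storage bay: 1S 1R; the lab module: 2S 1R)
4. 1 settler ← the storage bay.  (the storage bay: 2S 1R; the lab module: 1S 1R)
5. 1 settler and 1 raider → the lab module.  (the storage bay: 1S 0R; the lab module: 2S 2R)
6. 1 raider ← the storage bay.  (the storage bay: 1S 1R; the lab module: 2S 1R)
7. 1 settler and 1 raider → the lab module.  (the storage bay: 0S 0R; the lab module: 3S 2R)

Yes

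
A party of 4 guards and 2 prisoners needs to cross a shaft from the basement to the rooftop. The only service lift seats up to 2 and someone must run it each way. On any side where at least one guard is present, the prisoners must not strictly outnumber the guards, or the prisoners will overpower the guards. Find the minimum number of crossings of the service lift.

9

Counting alone: each trip to the rooftop takes at most 2 across and each return brings at least 1 back, so after t trips out (and t−1 returns) at most 2t − (t−1) of the 6 are across; that first reaches 6 at t = 5, so at least 9 crossings are needed.
The plan below uses exactly 9 crossings, so it is optimal:
1. 2 prisoners → the rooftop.  (the basement: 4G 0P; the rooftop: 0G 2P)
2. 1 prisoner ← the basement.  (the basement: 4G 1P; the rooftop: 0G 1P)
3. 2 guards → the rooftop.  (the basement: 2G 1P; the rooftop: 2G 1P)
4. 1 prisoner ← the basement.  (the basement: 2G 2P; the rooftop: 2G 0P)
5. 2 prisoners → the rooftop.  (the basement: 2G 0P; the rooftop: 2G 2P)
6. 1 prisoner ← the basement.  (the basement: 2G 1P; the rooftop: 2G 1P)
7. 1 guard and 1 prisoner → the rooftop.  (the basement: 1G 0P; the rooftop: 3G 2P)
8. 1 prisoner ← the basement.  (the basement: 1G 1P; the rooftop: 3G 1P)
9. 1 guard and 1 prisoner → the rooftop.  (the basement: 0G 0P; the rooftop: 4G 2P)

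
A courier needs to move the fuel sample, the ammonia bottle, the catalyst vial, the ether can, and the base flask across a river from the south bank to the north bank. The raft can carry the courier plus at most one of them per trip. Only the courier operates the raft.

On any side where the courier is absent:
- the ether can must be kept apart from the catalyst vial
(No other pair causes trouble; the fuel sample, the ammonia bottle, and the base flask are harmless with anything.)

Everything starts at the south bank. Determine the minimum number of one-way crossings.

Counting alone: the courier can take at most 1 across per trip to the north bank, so moving all 5 needs at least 5 loaded trips out, with a return between consecutive ones — at least 9 crossings.
The plan below uses exactly 9 crossings, so it is optimal:
1. Courier goes to the north bank with the catalyst vial.  [the south bank: the ammonia bottle, the base flask, the ether can, the fuel sample | the north bank: the catalyst vial]
2. Courier goes back to the south bank alone.  [the south bank: the ammonia bottle, the base flask, the ether can, the fuel sample | the north bank: the catalyst vial]
3. Courier goes to the north bank with the fuel sample.  [the south bank: the ammonia bottle, the base flask, the ether can | the north bank: the catalyst vial, the fuel sample]
4. Courier goes back to the south bank alone.  [the south bank: the ammonia bottle, the base flask, the ether can | the north bank: the catalyst vial, the fuel sample]
5. Courier goes to the north bank with the ammonia bottle.  [the south bank: the base flask, the ether can | the north bank: the ammonia bottle, the catalyst vial, the fuel sample]
6. Courier goes back to the south bank alone.  [the south bank: the base flask, the ether can | the north bank: the ammonia bottle, the catalyst vial, the fuel sample]
7. Courier goes to the north bank with the base flask.  [the south bank: the ether can | the north bank: the ammonia bottle, the base flask, the catalyst vial, the fuel sample]
8. Courier goes back to the south bank alone.  [the south bank: the ether can | the north bank: the ammonia bottle, the base flask, the catalyst vial, the fuel sample]
9. Courier goes to the north bank with the ether can.  [the south bank: — | the north bank: the ammonia bottle, the base flask, the catalyst vial, the ether can, the fuel sample]

9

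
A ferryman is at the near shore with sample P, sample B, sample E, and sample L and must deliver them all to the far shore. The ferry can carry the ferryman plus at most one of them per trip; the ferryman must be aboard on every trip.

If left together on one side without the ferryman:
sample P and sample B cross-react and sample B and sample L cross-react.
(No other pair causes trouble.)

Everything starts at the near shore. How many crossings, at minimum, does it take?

9

Counting alone: the ferryman can take at most 1 across per trip to the far shore, so moving all 4 needs at least 4 loaded trips out, with a return between consecutive ones — at least 7 crossings.
The safety rule pushes this higher. Following every safe sequence of crossings, the most of the 4 that can be at the far shore as the ferry arrives there on crossing 7 is 3 — never all 4.
So no plan with fewer than 9 crossings exists, and this one achieves 9:
1. Ferryman goes to the far shore with sample B.  [the near shore: sample E, sample L, sample P | the far shore: sample B]
2. Ferryman goes back to the near shore alone.  [the near shore: sample E, sample L, sample P | the far shore: sample B]
3. Ferryman goes to the far shore with sample P.  [the near shore: sample E, sample L | the far shore: sample B, sample P]
4. Ferryman goes back to the near shore with sample B.  [the near shore: sample B, sample E, sample L | the far shore: sample P]
5. Ferryman goes to the far shore with sample L.  [the near shore: sample B, sample E | the far shore: sample L, sample P]
6. Ferryman goes back to the near shore alone.  [the near shore: sample B, sample E | the far shore: sample L, sample P]
7. Ferryman goes to the far shore with sample E.  [the near shore: sample B | the far shore: sample E, sample L, sample P]
8. Ferryman goes back to the near shore alone.  [the near shore: sample B | the far shore: sample E, sample L, sample P]
9. Ferryman goes to the far shore with sample B.  [the near shore: — | the far shore: sample B, sample E, sample L, sample P]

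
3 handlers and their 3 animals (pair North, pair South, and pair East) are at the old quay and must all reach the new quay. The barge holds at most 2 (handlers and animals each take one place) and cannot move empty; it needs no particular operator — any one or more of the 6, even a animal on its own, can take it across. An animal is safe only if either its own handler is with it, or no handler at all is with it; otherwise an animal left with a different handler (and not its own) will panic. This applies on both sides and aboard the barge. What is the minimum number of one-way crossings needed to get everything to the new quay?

Counting alone: each trip to the new quay takes at most 2 across and each return brings at least 1 back, so after t trips out (and t−1 returns) at most 2t − (t−1) of the 6 are across; that first reaches 6 at t = 5, so at least 9 crossings are needed.
The safety rule pushes this higher. Following every safe sequence of crossings, the most of the 6 that can be at the new quay as the barge arrives there on crossing 9 is 5 — never all 6.
So no plan with fewer than 11 crossings exists, and this one achieves 11:
1. animal North and handler North cross → the new quay.
2. handler North crosses ← the old quay.
3. animal East and animal South cross → the new quay.
4. animal North crosses ← the old quay.
5. handler East and handler South cross → the new quay.
6. animal South and handler South cross ← the old quay.
7. handler North and handler South cross → the new quay.
8. animal East crosses ← the old quay.
9. animal North and animal South cross → the new quay.
10. handler East crosses ← the old quay.
11. animal East and handler East cross → the new quay.

11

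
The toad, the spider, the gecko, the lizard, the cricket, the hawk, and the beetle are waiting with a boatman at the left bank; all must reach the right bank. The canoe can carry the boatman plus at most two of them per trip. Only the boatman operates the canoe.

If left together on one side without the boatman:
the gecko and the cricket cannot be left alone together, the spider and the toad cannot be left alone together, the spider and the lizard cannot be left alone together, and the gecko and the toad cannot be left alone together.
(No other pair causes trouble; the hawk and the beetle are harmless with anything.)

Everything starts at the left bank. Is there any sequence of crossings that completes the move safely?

1. Boatman goes to the right bank with the gecko and the spider.  [the left bank: the beetle, the cricket, the hawk, the lizard, the toad | the right bank: the gecko, the spider]
2. Boatman goes back to the left bank alone.  [the left bank: the beetle, the cricket, the hawk, the lizard, the toad | the right bank: the gecko, the spider]
3. Boatman goes to the right bank with the toad.  [the left bank: the beetle, the cricket, the hawk, the lizard | the right bank: the gecko, the spider, the toad]
4. Boatman goes back to the left bank with the gecko and the spider.  [the left bank: the beetle, the cricket, the gecko, the hawk, the lizard, the spider | the right bank: the toad]
5. Boatman goes to the right bank with the cricket and the lizard.  [the left bank: the beetle, the gecko, the hawk, the spider | the right bank: the cricket, the lizard, the toad]
6. Boatman goes back to the left bank alone.  [the left bank: the beetle, the gecko, the hawk, the spider | the right bank: the cricket, the lizard, the toad]
7. Boatman goes to the right bank with the beetle and the hawk.  [the left bank: the gecko, the spider | the right bank: the beetle, the cricket, the hawk, the lizard, the toad]
8. Boatman goes back to the left bank alone.  [the left bank: the gecko, the spider | the right bank: the beetle, the cricket, the hawk, the lizard, the toad]
9. Boatman goes to the right bank with the gecko and the spider.  [the left bank: — | the right bank: the beetle, the cricket, the gecko, the hawk, the lizard, the spider, the toad]

Yes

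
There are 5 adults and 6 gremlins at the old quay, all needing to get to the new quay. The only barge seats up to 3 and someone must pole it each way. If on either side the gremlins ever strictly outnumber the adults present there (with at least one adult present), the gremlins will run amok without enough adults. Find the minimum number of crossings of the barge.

The gremlins already outnumber the adults at the old quay before anyone moves, so the starting position itself is disallowed.

impossible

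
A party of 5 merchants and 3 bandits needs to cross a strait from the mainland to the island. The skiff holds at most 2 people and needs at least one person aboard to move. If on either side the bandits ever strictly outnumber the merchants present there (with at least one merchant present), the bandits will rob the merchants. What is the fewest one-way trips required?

13

Counting alone: each trip to the island takes at most 2 across and each return brings at least 1 back, so after t trips out (and t−1 returns) at most 2t − (t−1) of the 8 are across; that first reaches 8 at t = 7, so at least 13 crossings are needed.
The plan below uses exactly 13 crossings, so it is optimal:
1. 2 bandits → the island.  (the mainland: 5M 1B; the island: 0M 2B)
2. 1 bandit ← the mainland.  (the mainland: 5M 2B; the island: 0M 1B)
3. 2 bandits → the island.  (the mainland: 5M 0B; the island: 0M 3B)
4. 1 bandit ← the mainland.  (the mainland: 5M 1B; the island: 0M 2B)
5. 2 merchants → the island.  (the mainland: 3M 1B; the island: 2M 2B)
6. 1 bandit ← the mainland.  (the mainland: 3M 2B; the island: 2M 1B)
7. 1 merchant and 1 bandit → the island.  (the mainland: 2M 1B; the island: 3M 2B)
8. 1 bandit ← the mainland.  (the mainland: 2M 2B; the island: 3M 1B)
9. 2 bandits → the island.  (the mainland: 2M 0B; the island: 3M 3B)
10. 1 bandit ← the mainland.  (the mainland: 2M 1B; the island: 3M 2B)
11. 1 merchant and 1 bandit → the island.  (the mainland: 1M 0B; the island: 4M 3B)
12. 1 bandit ← the mainland.  (the mainland: 1M 1B; the island: 4M 2B)
13. 1 merchant and 1 bandit → the island.  (the mainland: 0M 0B; the island: 5M 3B)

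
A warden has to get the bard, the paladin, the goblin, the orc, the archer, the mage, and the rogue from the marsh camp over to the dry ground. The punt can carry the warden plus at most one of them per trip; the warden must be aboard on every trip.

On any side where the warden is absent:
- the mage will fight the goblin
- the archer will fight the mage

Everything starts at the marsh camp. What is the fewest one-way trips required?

15

Counting alone: the warden can take at most 1 across per trip to the dry ground, so moving all 7 needs at least 7 loaded trips out, with a return between consecutive ones — at least 13 crossings.
The safety rule pushes this higher. Following every safe sequence of crossings, the most of the 7 that can be at the dry ground as the punt arrives there on crossing 13 is 6 — never all 7.
So no plan with fewer than 15 crossings exists, and this one achieves 15:
1. Warden goes to the dry ground with the mage.
2. Warden goes back to the marsh camp alone.
3. Warden goes to the dry ground with the bard.
4. Warden goes back to the marsh camp alone.
5. Warden goes to the dry ground with the paladin.
6. Warden goes back to the marsh camp alone.
7. Warden goes to the dry ground with the goblin.
8. Warden goes back to the marsh camp with the mage.
9. Warden goes to the dry ground with the archer.
10. Warden goes back to the marsh camp alone.
11. Warden goes to the dry ground with the orc.
12. Warden goes back to the marsh camp alone.
13. Warden goes to the dry ground with the rogue.
14. Warden goes back to the marsh camp alone.
15. Warden goes to the dry ground with the mage.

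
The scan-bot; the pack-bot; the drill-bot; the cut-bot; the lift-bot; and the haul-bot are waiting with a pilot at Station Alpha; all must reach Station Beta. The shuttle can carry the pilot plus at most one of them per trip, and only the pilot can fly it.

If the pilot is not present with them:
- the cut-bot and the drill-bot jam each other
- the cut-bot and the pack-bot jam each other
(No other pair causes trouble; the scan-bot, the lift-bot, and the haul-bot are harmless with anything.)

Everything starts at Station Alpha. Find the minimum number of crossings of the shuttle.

13

Counting alone: the pilot can take at most 1 across per trip to Station Beta, so moving all 6 needs at least 6 loaded trips out, with a return between consecutive ones — at least 11 crossings.
The safety rule pushes this higher. Following every safe sequence of crossings, the most of the 6 that can be at Station Beta as the shuttle arrives there on crossing 11 is 5 — never all 6.
So no plan with fewer than 13 crossings exists, and this one achieves 13:
1. Pilot goes to Station Beta with the cut-bot.  [Station Alpha: the drill-bot, the haul-bot, the lift-bot, the pack-bot, the scan-bot | Station Beta: the cut-bot]
2. Pilot goes back to Station Alpha alone.  [Station Alpha: the drill-bot, the haul-bot, the lift-bot, the pack-bot, the scan-bot | Station Beta: the cut-bot]
3. Pilot goes to Station Beta with the scan-bot.  [Station Alpha: the drill-bot, the haul-bot, the lift-bot, the pack-bot | Station Beta: the cut-bot, the scan-bot]
4. Pilot goes back to Station Alpha alone.  [Station Alpha: the drill-bot, the haul-bot, the lift-bot, the pack-bot | Station Beta: the cut-bot, the scan-bot]
5. Pilot goes to Station Beta with the pack-bot.  [Station Alpha: the drill-bot, the haul-bot, the lift-bot | Station Beta: the cut-bot, the pack-bot, the scan-bot]
6. Pilot goes back to Station Alpha with the cut-bot.  [Station Alpha: the cut-bot, the drill-bot, the haul-bot, the lift-bot | Station Beta: the pack-bot, the scan-bot]
7. Pilot goes to Station Beta with the drill-bot.  [Station Alpha: the cut-bot, the haul-bot, the lift-bot | Station Beta: the drill-bot, the pack-bot, the scan-bot]
8. Pilot goes back to Station Alpha alone.  [Station Alpha: the cut-bot, the haul-bot, the lift-bot | Station Beta: the drill-bot, the pack-bot, the scan-bot]
9. Pilot goes to Station Beta with the lift-bot.  [Station Alpha: the cut-bot, the haul-bot | Station Beta: the drill-bot, the lift-bot, the pack-bot, the scan-bot]
10. Pilot goes back to Station Alpha alone.  [Station Alpha: the cut-bot, the haul-bot | Station Beta: the drill-bot, the lift-bot, the pack-bot, the scan-bot]
11. Pilot goes to Station Beta with the haul-bot.  [Station Alpha: the cut-bot | Station Beta: the drill-bot, the haul-bot, the lift-bot, the pack-bot, the scan-bot]
12. Pilot goes back to Station Alpha alone.  [Station Alpha: the cut-bot | Station Beta: the drill-bot, the haul-bot, the lift-bot, the pack-bot, the scan-bot]
13. Pilot goes to Station Beta with the cut-bot.  [Station Alpha: — | Station Beta: the cut-bot, the drill-bot, the haul-bot, the lift-bot, the pack-bot, the scan-bot]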